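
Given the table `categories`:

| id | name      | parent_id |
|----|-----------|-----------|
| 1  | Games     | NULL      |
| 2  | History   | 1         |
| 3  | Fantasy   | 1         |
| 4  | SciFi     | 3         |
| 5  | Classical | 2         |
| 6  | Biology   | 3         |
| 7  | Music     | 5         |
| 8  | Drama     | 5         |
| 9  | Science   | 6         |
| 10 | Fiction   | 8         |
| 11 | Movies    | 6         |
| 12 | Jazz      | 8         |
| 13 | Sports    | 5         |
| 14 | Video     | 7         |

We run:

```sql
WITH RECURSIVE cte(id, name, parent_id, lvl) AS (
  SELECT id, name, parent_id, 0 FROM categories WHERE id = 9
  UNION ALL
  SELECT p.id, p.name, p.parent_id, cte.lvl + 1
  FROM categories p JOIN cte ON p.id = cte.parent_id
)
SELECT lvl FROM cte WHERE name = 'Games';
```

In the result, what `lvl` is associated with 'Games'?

3

Base: id=9 (Science), parent_id=6, lvl 0.
Iteration 1: join on id=6 -> Biology (id 6, parent_id=3, lvl 1).
Iteration 2: join on id=3 -> Fantasy (id 3, parent_id=1, lvl 2).
Iteration 3: join on id=1 -> Games (id 1, parent_id=NULL, lvl 3).
Iteration 4: parent_id is NULL; no match; recursion stops.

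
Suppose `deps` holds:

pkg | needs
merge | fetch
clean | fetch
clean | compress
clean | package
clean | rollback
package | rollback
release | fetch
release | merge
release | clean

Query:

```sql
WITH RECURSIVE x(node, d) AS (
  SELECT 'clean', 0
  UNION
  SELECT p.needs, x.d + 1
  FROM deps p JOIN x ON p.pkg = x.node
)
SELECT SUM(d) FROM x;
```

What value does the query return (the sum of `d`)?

Base: (clean, d=0).
Iteration 1: edges from {clean} -> (compress, d=1), (fetch, d=1), (package, d=1), (rollback, d=1).
Iteration 2: edges from {compress,fetch,package,rollback} -> (rollback, d=2).
Iteration 3: no outgoing edges from {rollback}; recursion stops.
SUM(d) = 0 + 1 + 1 + 1 + 1 + 2 = 6.

6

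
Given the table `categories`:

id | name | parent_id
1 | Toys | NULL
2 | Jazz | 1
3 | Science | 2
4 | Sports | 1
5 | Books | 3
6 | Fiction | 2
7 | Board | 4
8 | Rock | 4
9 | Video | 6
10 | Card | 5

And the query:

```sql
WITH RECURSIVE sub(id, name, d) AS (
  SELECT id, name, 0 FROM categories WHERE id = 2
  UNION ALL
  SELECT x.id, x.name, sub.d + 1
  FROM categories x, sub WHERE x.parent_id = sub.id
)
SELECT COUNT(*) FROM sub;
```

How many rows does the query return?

6

Base: id=2 (Jazz) at d 0.
Iteration 1: rows with parent_id in {2} -> Science (id 3, d 1), Fiction (id 6, d 1).
Iteration 2: rows with parent_id in {3,6} -> Books (id 5, d 2), Video (id 9, d 2).
Iteration 3: rows with parent_id in {5,9} -> Card (id 10, d 3).
Iteration 4: no rows with parent_id in {10}; recursion stops.
Total rows emitted: 6.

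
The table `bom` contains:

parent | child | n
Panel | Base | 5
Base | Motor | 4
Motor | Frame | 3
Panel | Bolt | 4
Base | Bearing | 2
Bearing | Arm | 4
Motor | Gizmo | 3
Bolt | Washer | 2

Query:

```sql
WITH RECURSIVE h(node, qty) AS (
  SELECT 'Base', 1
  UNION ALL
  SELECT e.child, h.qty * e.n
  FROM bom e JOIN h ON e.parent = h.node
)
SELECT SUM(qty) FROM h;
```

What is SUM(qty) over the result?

Base: (Base, qty=1).
Iteration 1: components of {Base} -> Bearing = 1*2 = 2, Motor = 1*4 = 4.
Iteration 2: components of {Bearing,Motor} -> Arm = 2*4 = 8, Frame = 4*3 = 12, Gizmo = 4*3 = 12.
Iteration 3: no further components; recursion stops.
SUM(qty) = 1 + 4 + 2 + 12 + 12 + 8 = 39.

39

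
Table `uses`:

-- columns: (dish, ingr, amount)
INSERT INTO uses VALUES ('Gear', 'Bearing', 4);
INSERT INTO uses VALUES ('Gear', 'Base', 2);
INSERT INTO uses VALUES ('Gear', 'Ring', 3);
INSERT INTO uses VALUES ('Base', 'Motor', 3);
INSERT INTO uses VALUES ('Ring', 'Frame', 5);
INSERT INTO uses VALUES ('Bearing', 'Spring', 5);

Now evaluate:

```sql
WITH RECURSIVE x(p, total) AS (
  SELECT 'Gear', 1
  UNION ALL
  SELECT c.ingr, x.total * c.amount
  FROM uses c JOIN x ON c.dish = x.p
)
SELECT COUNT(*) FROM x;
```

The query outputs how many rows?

Base: (Gear, total=1).
Iteration 1: components of {Gear} -> Base = 1*2 = 2, Bearing = 1*4 = 4, Ring = 1*3 = 3.
Iteration 2: components of {Base,Bearing,Ring} -> Frame = 3*5 = 15, Motor = 2*3 = 6, Spring = 4*5 = 20.
Iteration 3: no further components; recursion stops.
Total rows emitted: 7.

7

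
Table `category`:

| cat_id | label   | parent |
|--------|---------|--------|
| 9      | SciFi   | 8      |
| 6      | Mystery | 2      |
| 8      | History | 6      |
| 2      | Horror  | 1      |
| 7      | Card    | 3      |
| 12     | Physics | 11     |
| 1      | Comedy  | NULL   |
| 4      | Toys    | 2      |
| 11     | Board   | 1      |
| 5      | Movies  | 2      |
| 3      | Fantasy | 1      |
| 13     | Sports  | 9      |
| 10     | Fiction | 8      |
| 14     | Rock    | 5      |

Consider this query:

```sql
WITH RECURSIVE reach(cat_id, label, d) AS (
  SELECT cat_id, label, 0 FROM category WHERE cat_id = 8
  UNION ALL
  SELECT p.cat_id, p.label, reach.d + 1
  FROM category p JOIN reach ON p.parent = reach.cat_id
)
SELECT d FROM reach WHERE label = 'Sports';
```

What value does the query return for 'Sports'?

Base: cat_id=8 (History) at d 0.
Iteration 1: rows with parent in {8} -> SciFi (id 9, d 1), Fiction (id 10, d 1).
Iteration 2: rows with parent in {9,10} -> Sports (id 13, d 2).
Iteration 3: no rows with parent in {13}; recursion stops.

2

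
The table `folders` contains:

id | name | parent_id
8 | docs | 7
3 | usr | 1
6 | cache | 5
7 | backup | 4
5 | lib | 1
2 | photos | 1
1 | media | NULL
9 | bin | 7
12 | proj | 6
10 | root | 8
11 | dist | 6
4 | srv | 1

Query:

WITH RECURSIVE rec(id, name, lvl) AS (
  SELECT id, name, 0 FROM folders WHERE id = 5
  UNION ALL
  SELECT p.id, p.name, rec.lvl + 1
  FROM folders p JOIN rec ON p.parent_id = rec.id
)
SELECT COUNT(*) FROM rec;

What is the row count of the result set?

4

Base: id=5 (lib) at lvl 0.
Iteration 1: rows with parent_id in {5} -> cache (id 6, lvl 1).
Iteration 2: rows with parent_id in {6} -> dist (id 11, lvl 2), proj (id 12, lvl 2).
Iteration 3: no rows with parent_id in {11,12}; recursion stops.
Total rows emitted: 4.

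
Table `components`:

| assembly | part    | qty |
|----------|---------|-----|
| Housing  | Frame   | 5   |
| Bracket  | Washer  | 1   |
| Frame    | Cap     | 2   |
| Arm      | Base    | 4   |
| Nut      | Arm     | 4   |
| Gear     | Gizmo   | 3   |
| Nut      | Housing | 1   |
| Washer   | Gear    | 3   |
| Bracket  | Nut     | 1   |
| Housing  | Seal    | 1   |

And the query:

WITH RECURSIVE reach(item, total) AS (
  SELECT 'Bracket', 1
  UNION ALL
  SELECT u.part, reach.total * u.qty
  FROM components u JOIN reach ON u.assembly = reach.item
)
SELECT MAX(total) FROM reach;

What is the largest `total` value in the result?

Base: (Bracket, total=1).
Iteration 1: components of {Bracket} -> Nut = 1*1 = 1, Washer = 1*1 = 1.
Iteration 2: components of {Nut,Washer} -> Arm = 1*4 = 4, Gear = 1*3 = 3, Housing = 1*1 = 1.
Iteration 3: components of {Arm,Gear,Housing} -> Base = 4*4 = 16, Frame = 1*5 = 5, Gizmo = 3*3 = 9, Seal = 1*1 = 1.
Iteration 4: components of {Base,Frame,Gizmo,Seal} -> Cap = 5*2 = 10.
Iteration 5: no further components; recursion stops.
total values: 1, 1, 1, 3, 4, 1, 9, 16, 5, 1, 10; the maximum is 16.

16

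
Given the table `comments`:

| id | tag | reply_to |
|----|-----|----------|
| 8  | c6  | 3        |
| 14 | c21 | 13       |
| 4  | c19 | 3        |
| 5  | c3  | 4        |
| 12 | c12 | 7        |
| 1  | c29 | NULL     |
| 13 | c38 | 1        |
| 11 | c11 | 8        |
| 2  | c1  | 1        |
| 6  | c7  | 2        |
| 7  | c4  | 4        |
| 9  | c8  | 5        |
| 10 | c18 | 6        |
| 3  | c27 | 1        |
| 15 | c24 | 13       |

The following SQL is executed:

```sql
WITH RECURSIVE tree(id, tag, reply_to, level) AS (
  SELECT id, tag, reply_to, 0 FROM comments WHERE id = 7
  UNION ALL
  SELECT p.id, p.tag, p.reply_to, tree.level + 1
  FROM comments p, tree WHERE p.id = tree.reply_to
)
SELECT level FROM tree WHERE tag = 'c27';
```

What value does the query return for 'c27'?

2

Base: id=7 (c4), reply_to=4, level 0.
Iteration 1: join on id=4 -> c19 (id 4, reply_to=3, level 1).
Iteration 2: join on id=3 -> c27 (id 3, reply_to=1, level 2).
Iteration 3: join on id=1 -> c29 (id 1, reply_to=NULL, level 3).
Iteration 4: reply_to is NULL; no match; recursion stops.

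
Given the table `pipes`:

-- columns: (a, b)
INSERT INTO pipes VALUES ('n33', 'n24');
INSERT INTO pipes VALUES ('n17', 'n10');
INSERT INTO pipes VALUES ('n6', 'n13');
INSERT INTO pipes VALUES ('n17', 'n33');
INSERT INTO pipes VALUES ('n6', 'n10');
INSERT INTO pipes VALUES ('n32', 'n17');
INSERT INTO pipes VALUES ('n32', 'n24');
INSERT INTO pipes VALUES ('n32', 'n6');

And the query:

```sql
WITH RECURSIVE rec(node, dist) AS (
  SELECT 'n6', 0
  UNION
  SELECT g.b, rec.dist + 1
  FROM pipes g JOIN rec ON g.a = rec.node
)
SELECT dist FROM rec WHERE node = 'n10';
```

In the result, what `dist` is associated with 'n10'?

1

Base: (n6, dist=0).
Iteration 1: edges from {n6} -> (n10, dist=1), (n13, dist=1).
Iteration 2: no outgoing edges from {n10,n13}; recursion stops.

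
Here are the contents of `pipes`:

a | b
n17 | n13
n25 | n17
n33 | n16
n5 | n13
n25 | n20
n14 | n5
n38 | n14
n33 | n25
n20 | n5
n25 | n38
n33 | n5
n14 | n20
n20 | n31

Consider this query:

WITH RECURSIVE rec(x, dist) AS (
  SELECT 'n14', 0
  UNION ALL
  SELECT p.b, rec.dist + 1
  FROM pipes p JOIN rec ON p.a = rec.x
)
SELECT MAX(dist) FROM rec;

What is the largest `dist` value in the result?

Base: (n14, dist=0).
Iteration 1: edges from {n14} -> (n20, dist=1), (n5, dist=1).
Iteration 2: edges from {n20,n5} -> (n13, dist=2), (n31, dist=2), (n5, dist=2).
Iteration 3: edges from {n13,n31,n5} -> (n13, dist=3).
Iteration 4: no outgoing edges from {n13}; recursion stops.
dist values: 0, 1, 1, 2, 2, 2, 3; the maximum is 3.

3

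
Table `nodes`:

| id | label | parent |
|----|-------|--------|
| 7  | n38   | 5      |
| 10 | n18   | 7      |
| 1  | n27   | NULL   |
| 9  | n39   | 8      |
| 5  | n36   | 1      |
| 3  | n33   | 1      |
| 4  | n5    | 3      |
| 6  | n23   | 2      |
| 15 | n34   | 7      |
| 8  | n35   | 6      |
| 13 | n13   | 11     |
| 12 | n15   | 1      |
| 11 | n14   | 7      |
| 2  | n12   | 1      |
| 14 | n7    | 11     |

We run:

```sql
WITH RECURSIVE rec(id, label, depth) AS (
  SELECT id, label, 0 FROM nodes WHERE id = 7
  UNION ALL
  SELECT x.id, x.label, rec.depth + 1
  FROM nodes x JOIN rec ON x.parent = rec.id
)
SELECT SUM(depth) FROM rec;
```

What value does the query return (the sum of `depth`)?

Base: id=7 (n38) at depth 0.
Iteration 1: rows with parent in {7} -> n18 (id 10, depth 1), n14 (id 11, depth 1), n34 (id 15, depth 1).
Iteration 2: rows with parent in {10,11,15} -> n13 (id 13, depth 2), n7 (id 14, depth 2).
Iteration 3: no rows with parent in {13,14}; recursion stops.
SUM(depth) = 0 + 1 + 1 + 1 + 2 + 2 = 7.

7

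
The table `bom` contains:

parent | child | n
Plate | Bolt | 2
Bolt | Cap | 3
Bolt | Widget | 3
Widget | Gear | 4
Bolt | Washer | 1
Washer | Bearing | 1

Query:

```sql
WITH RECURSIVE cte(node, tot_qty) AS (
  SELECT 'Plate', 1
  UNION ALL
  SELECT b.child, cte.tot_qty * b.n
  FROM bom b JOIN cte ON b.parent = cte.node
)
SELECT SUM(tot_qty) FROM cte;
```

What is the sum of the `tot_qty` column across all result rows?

43

Base: (Plate, tot_qty=1).
Iteration 1: components of {Plate} -> Bolt = 1*2 = 2.
Iteration 2: components of {Bolt} -> Cap = 2*3 = 6, Washer = 2*1 = 2, Widget = 2*3 = 6.
Iteration 3: components of {Cap,Washer,Widget} -> Bearing = 2*1 = 2, Gear = 6*4 = 24.
Iteration 4: no further components; recursion stops.
SUM(tot_qty) = 1 + 2 + 6 + 6 + 2 + 24 + 2 = 43.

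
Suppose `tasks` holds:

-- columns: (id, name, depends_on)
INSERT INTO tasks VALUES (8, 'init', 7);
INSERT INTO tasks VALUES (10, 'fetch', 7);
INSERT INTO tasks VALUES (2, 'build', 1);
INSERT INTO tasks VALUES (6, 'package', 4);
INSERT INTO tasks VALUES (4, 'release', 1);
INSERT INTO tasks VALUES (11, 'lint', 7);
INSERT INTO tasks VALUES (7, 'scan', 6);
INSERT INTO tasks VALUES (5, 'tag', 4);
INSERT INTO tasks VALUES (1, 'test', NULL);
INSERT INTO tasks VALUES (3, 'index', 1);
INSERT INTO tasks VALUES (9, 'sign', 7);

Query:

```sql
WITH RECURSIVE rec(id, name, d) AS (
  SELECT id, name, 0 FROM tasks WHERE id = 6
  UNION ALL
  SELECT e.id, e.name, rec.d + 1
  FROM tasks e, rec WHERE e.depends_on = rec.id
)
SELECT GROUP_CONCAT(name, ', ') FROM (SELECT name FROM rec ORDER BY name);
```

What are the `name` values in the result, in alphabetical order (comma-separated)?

Base: id=6 (package) at d 0.
Iteration 1: rows with depends_on in {6} -> scan (id 7, d 1).
Iteration 2: rows with depends_on in {7} -> init (id 8, d 2), sign (id 9, d 2), fetch (id 10, d 2), lint (id 11, d 2).
Iteration 3: no rows with depends_on in {8,9,10,11}; recursion stops.

fetch, init, lint, package, scan, sign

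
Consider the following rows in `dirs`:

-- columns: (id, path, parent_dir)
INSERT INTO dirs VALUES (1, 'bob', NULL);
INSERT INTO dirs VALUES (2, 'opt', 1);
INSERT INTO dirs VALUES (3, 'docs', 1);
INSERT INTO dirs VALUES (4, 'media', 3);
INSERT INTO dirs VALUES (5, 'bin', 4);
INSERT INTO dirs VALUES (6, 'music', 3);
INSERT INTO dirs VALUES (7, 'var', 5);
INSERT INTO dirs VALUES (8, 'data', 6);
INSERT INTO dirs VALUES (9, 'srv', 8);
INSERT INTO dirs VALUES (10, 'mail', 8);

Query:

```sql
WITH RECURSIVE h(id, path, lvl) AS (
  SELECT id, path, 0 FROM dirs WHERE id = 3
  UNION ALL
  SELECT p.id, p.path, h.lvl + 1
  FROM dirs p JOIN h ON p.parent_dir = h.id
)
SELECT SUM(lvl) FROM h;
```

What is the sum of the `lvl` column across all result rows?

15

Base: id=3 (docs) at lvl 0.
Iteration 1: rows with parent_dir in {3} -> media (id 4, lvl 1), music (id 6, lvl 1).
Iteration 2: rows with parent_dir in {4,6} -> bin (id 5, lvl 2), data (id 8, lvl 2).
Iteration 3: rows with parent_dir in {5,8} -> var (id 7, lvl 3), srv (id 9, lvl 3), mail (id 10, lvl 3).
Iteration 4: no rows with parent_dir in {7,9,10}; recursion stops.
SUM(lvl) = 0 + 1 + 1 + 2 + 2 + 3 + 3 + 3 = 15.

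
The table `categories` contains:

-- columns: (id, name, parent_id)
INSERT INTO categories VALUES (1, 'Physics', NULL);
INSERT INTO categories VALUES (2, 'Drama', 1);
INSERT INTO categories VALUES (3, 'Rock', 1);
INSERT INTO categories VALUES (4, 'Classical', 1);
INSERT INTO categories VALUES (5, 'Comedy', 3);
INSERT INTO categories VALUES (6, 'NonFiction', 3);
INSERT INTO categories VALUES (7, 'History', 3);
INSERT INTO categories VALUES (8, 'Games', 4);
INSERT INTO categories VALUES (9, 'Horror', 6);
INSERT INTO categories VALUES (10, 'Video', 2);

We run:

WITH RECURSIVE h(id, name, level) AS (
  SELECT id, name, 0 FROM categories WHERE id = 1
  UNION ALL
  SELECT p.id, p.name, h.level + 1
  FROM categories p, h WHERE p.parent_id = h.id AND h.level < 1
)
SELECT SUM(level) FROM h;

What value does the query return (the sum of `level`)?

Base: id=1 (Physics) at level 0.
Iteration 1: rows with parent_id in {1} -> Drama (id 2, level 1), Rock (id 3, level 1), Classical (id 4, level 1).
Iteration 2: level < 1 fails for all current rows; recursion stops.
SUM(level) = 0 + 1 + 1 + 1 = 3.

3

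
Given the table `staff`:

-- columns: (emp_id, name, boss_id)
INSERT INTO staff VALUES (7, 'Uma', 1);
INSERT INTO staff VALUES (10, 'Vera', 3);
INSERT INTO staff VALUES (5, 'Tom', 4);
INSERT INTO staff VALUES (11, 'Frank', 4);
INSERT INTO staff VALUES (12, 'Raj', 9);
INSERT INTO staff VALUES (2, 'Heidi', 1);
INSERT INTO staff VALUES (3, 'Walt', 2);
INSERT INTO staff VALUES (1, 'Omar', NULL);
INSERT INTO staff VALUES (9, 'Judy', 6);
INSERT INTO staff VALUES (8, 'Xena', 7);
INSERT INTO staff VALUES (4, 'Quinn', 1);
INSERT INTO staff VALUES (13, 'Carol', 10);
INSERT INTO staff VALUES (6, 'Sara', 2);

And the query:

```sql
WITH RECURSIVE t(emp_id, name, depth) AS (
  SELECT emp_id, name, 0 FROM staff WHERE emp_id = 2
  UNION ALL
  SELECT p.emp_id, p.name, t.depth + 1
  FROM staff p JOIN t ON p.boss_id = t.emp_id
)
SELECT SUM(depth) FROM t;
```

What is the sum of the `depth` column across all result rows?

12

Base: emp_id=2 (Heidi) at depth 0.
Iteration 1: rows with boss_id in {2} -> Walt (id 3, depth 1), Sara (id 6, depth 1).
Iteration 2: rows with boss_id in {3,6} -> Judy (id 9, depth 2), Vera (id 10, depth 2).
Iteration 3: rows with boss_id in {9,10} -> Raj (id 12, depth 3), Carol (id 13, depth 3).
Iteration 4: no rows with boss_id in {12,13}; recursion stops.
SUM(depth) = 0 + 1 + 1 + 2 + 2 + 3 + 3 = 12.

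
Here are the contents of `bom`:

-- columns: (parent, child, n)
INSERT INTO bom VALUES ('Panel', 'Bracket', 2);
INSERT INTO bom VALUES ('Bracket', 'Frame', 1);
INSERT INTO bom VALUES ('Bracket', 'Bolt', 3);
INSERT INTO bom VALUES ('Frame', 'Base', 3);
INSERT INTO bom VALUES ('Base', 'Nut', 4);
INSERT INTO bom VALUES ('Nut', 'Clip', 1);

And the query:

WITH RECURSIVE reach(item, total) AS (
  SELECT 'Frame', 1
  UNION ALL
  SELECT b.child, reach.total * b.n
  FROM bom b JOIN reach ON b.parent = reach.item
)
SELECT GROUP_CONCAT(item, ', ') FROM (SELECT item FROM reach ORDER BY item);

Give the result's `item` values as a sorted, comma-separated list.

Base, Clip, Frame, Nut

Base: (Frame, total=1).
Iteration 1: components of {Frame} -> Base = 1*3 = 3.
Iteration 2: components of {Base} -> Nut = 3*4 = 12.
Iteration 3: components of {Nut} -> Clip = 12*1 = 12.
Iteration 4: no further components; recursion stops.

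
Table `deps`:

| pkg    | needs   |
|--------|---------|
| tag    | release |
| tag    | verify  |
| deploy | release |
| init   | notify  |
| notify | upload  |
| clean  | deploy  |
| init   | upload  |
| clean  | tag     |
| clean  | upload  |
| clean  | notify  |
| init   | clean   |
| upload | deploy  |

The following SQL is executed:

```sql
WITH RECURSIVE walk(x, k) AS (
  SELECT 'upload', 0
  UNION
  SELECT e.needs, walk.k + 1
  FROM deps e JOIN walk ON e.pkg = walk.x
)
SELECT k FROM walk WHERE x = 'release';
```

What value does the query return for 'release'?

2

Base: (upload, k=0).
Iteration 1: edges from {upload} -> (deploy, k=1).
Iteration 2: edges from {deploy} -> (release, k=2).
Iteration 3: no outgoing edges from {release}; recursion stops.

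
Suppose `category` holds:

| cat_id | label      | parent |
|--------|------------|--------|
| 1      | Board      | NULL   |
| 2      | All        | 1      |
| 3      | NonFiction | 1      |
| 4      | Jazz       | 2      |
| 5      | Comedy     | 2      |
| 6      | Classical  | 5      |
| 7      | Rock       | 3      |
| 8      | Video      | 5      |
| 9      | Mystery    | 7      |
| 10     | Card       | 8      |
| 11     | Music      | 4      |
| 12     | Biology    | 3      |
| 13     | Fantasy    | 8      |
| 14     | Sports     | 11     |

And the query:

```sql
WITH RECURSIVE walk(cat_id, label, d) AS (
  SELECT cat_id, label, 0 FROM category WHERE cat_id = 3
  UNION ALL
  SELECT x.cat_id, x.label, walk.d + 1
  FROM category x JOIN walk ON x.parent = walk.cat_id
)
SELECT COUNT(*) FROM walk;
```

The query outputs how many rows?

Base: cat_id=3 (NonFiction) at d 0.
Iteration 1: rows with parent in {3} -> Rock (id 7, d 1), Biology (id 12, d 1).
Iteration 2: rows with parent in {7,12} -> Mystery (id 9, d 2).
Iteration 3: no rows with parent in {9}; recursion stops.
Total rows emitted: 4.

4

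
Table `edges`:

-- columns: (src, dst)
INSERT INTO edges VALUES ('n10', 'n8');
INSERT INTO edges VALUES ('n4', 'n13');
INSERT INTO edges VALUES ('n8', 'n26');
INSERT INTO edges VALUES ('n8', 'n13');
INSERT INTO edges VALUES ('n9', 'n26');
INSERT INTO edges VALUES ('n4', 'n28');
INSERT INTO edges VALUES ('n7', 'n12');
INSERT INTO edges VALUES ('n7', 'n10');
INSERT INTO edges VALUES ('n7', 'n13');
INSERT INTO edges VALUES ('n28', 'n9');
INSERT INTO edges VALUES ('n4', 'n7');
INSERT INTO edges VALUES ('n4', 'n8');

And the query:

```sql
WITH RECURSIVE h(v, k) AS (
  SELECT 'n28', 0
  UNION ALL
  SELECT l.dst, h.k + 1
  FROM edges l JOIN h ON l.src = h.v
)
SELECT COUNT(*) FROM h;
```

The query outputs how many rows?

3

Base: (n28, k=0).
Iteration 1: edges from {n28} -> (n9, k=1).
Iteration 2: edges from {n9} -> (n26, k=2).
Iteration 3: no outgoing edges from {n26}; recursion stops.
Total rows emitted: 3.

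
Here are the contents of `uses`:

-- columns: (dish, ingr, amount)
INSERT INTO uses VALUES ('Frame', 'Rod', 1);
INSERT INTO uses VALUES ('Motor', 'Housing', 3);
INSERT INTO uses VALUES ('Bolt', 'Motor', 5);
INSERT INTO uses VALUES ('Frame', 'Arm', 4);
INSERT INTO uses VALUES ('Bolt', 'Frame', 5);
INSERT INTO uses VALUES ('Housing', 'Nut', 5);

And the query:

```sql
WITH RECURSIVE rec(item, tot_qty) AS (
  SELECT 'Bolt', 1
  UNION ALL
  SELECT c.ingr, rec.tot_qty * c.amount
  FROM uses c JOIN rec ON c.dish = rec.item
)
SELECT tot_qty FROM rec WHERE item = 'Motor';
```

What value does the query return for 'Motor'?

Base: (Bolt, tot_qty=1).
Iteration 1: components of {Bolt} -> Frame = 1*5 = 5, Motor = 1*5 = 5.
Iteration 2: components of {Frame,Motor} -> Arm = 5*4 = 20, Housing = 5*3 = 15, Rod = 5*1 = 5.
Iteration 3: components of {Arm,Housing,Rod} -> Nut = 15*5 = 75.
Iteration 4: no further components; recursion stops.

5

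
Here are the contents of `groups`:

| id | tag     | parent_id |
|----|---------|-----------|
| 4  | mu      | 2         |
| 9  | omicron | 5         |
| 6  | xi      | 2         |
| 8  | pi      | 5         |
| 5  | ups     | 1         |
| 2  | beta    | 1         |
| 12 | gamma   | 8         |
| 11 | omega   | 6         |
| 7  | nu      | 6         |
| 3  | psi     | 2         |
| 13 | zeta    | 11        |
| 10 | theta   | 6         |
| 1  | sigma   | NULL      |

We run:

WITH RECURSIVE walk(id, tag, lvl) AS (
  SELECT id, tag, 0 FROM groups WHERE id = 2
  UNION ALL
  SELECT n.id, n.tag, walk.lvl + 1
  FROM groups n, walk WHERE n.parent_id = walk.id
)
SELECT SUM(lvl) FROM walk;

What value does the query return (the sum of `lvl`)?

12

Base: id=2 (beta) at lvl 0.
Iteration 1: rows with parent_id in {2} -> psi (id 3, lvl 1), mu (id 4, lvl 1), xi (id 6, lvl 1).
Iteration 2: rows with parent_id in {3,4,6} -> nu (id 7, lvl 2), theta (id 10, lvl 2), omega (id 11, lvl 2).
Iteration 3: rows with parent_id in {7,10,11} -> zeta (id 13, lvl 3).
Iteration 4: no rows with parent_id in {13}; recursion stops.
SUM(lvl) = 0 + 1 + 1 + 1 + 2 + 2 + 2 + 3 = 12.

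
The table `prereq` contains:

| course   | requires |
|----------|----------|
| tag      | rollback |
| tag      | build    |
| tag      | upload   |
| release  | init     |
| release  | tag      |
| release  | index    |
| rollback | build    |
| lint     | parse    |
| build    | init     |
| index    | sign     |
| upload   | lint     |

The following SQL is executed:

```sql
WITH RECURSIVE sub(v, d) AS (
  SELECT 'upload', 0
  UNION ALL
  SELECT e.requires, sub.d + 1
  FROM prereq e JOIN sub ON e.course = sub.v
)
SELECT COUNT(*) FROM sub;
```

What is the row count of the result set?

3

Base: (upload, d=0).
Iteration 1: edges from {upload} -> (lint, d=1).
Iteration 2: edges from {lint} -> (parse, d=2).
Iteration 3: no outgoing edges from {parse}; recursion stops.
Total rows emitted: 3.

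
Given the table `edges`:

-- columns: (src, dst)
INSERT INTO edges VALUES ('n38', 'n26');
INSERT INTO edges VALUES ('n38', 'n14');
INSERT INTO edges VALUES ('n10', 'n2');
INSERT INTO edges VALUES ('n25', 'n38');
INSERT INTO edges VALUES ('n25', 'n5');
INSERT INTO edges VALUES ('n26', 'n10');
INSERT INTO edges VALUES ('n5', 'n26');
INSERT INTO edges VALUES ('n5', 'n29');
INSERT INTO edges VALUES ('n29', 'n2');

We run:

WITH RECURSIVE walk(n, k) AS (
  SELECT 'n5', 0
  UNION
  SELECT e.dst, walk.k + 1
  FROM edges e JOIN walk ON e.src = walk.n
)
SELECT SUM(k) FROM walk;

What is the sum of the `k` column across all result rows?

Base: (n5, k=0).
Iteration 1: edges from {n5} -> (n26, k=1), (n29, k=1).
Iteration 2: edges from {n26,n29} -> (n10, k=2), (n2, k=2).
Iteration 3: edges from {n10,n2} -> (n2, k=3).
Iteration 4: no outgoing edges from {n2}; recursion stops.
SUM(k) = 0 + 1 + 1 + 2 + 2 + 3 = 9.

9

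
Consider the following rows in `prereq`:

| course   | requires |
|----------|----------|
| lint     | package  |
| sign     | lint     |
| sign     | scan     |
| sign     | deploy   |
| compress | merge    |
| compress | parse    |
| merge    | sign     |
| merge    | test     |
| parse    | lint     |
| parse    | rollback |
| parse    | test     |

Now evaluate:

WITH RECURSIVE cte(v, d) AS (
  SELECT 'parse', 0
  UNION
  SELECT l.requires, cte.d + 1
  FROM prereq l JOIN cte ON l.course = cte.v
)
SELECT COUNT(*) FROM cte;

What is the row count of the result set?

5

Base: (parse, d=0).
Iteration 1: edges from {parse} -> (lint, d=1), (rollback, d=1), (test, d=1).
Iteration 2: edges from {lint,rollback,test} -> (package, d=2).
Iteration 3: no outgoing edges from {package}; recursion stops.
Total rows emitted: 5.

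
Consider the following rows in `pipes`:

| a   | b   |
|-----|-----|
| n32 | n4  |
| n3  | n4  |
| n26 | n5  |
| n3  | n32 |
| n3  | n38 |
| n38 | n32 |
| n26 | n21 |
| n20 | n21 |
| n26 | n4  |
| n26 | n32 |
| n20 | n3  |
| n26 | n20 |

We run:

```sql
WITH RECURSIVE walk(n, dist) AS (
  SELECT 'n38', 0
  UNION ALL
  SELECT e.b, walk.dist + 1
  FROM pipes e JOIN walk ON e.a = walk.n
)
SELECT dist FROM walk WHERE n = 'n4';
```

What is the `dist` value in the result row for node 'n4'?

Base: (n38, dist=0).
Iteration 1: edges from {n38} -> (n32, dist=1).
Iteration 2: edges from {n32} -> (n4, dist=2).
Iteration 3: no outgoing edges from {n4}; recursion stops.

2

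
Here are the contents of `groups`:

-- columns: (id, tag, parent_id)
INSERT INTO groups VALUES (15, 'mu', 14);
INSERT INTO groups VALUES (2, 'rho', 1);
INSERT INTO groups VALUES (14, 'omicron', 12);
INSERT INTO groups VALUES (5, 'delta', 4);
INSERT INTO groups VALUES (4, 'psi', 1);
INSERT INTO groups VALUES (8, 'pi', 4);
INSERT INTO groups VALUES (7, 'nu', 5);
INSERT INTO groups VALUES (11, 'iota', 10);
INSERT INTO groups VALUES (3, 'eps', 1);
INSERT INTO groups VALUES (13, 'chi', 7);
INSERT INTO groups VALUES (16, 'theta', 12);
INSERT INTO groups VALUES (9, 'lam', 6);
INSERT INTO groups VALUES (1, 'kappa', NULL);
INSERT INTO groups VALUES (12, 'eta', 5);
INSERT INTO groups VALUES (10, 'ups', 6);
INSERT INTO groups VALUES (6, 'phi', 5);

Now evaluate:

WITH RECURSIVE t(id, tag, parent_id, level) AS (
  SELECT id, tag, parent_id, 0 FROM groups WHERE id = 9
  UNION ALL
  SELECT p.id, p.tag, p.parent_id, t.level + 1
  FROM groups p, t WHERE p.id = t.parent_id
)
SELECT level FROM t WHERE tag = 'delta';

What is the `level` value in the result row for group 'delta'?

2

Base: id=9 (lam), parent_id=6, level 0.
Iteration 1: join on id=6 -> phi (id 6, parent_id=5, level 1).
Iteration 2: join on id=5 -> delta (id 5, parent_id=4, level 2).
Iteration 3: join on id=4 -> psi (id 4, parent_id=1, level 3).
Iteration 4: join on id=1 -> kappa (id 1, parent_id=NULL, level 4).
Iteration 5: parent_id is NULL; no match; recursion stops.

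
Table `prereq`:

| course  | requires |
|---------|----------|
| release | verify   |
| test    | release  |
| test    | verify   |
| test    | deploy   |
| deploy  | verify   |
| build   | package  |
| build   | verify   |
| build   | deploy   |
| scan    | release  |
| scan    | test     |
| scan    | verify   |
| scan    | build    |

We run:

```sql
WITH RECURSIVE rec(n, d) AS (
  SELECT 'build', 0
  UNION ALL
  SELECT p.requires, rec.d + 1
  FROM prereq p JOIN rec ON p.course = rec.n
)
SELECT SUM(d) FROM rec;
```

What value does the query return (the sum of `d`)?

5

Base: (build, d=0).
Iteration 1: edges from {build} -> (deploy, d=1), (package, d=1), (verify, d=1).
Iteration 2: edges from {deploy,package,verify} -> (verify, d=2).
Iteration 3: no outgoing edges from {verify}; recursion stops.
SUM(d) = 0 + 1 + 1 + 1 + 2 = 5.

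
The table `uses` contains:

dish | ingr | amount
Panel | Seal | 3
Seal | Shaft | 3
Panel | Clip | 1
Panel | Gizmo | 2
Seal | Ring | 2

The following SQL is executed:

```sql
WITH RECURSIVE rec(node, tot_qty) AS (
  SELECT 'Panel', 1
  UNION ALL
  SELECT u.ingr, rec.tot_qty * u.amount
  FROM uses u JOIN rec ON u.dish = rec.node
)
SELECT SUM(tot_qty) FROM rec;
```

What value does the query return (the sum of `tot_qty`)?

Base: (Panel, tot_qty=1).
Iteration 1: components of {Panel} -> Clip = 1*1 = 1, Gizmo = 1*2 = 2, Seal = 1*3 = 3.
Iteration 2: components of {Clip,Gizmo,Seal} -> Ring = 3*2 = 6, Shaft = 3*3 = 9.
Iteration 3: no further components; recursion stops.
SUM(tot_qty) = 1 + 3 + 1 + 2 + 9 + 6 = 22.

22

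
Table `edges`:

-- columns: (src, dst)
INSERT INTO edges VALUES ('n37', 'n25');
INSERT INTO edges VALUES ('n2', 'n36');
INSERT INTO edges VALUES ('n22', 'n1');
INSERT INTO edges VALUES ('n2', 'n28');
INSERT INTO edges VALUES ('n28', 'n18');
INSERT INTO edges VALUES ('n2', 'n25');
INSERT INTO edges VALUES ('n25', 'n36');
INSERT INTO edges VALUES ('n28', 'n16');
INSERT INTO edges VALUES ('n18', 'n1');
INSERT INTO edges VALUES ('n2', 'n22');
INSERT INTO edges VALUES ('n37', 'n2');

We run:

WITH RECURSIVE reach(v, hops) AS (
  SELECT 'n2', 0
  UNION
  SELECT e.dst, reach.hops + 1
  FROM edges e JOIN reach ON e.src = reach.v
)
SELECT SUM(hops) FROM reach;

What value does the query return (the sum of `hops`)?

Base: (n2, hops=0).
Iteration 1: edges from {n2} -> (n22, hops=1), (n25, hops=1), (n28, hops=1), (n36, hops=1).
Iteration 2: edges from {n22,n25,n28,n36} -> (n1, hops=2), (n16, hops=2), (n18, hops=2), (n36, hops=2).
Iteration 3: edges from {n1,n16,n18,n36} -> (n1, hops=3).
Iteration 4: no outgoing edges from {n1}; recursion stops.
SUM(hops) = 0 + 1 + 1 + 1 + 1 + 2 + 2 + 2 + 2 + 3 = 15.

15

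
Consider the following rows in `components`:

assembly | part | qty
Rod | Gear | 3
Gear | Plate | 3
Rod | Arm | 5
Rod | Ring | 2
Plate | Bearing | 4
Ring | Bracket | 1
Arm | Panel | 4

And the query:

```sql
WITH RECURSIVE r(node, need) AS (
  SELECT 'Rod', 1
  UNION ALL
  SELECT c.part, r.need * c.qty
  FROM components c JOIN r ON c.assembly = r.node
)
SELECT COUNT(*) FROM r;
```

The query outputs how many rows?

Base: (Rod, need=1).
Iteration 1: components of {Rod} -> Arm = 1*5 = 5, Gear = 1*3 = 3, Ring = 1*2 = 2.
Iteration 2: components of {Arm,Gear,Ring} -> Bracket = 2*1 = 2, Panel = 5*4 = 20, Plate = 3*3 = 9.
Iteration 3: components of {Bracket,Panel,Plate} -> Bearing = 9*4 = 36.
Iteration 4: no further components; recursion stops.
Total rows emitted: 8.

8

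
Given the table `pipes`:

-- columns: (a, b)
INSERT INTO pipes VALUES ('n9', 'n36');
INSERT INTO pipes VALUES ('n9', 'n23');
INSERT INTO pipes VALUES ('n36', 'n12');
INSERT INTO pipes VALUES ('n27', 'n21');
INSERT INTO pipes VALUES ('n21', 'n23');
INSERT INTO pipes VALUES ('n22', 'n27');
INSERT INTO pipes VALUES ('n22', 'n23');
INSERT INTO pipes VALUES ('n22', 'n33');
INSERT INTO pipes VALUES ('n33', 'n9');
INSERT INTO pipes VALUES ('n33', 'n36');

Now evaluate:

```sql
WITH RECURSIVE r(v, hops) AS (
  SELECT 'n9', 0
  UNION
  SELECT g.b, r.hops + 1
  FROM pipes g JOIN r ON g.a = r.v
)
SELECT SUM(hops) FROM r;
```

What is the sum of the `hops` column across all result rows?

4

Base: (n9, hops=0).
Iteration 1: edges from {n9} -> (n23, hops=1), (n36, hops=1).
Iteration 2: edges from {n23,n36} -> (n12, hops=2).
Iteration 3: no outgoing edges from {n12}; recursion stops.
SUM(hops) = 0 + 1 + 1 + 2 = 4.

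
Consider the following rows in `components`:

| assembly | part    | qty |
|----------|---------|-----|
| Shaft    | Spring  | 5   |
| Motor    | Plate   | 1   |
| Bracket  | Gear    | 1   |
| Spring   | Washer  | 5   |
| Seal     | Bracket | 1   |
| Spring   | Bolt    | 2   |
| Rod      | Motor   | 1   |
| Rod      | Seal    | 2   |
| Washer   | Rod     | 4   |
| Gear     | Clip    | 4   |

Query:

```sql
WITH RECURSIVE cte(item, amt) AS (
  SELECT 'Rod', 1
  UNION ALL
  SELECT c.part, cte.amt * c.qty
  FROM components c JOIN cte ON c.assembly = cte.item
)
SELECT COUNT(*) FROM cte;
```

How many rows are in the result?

Base: (Rod, amt=1).
Iteration 1: components of {Rod} -> Motor = 1*1 = 1, Seal = 1*2 = 2.
Iteration 2: components of {Motor,Seal} -> Bracket = 2*1 = 2, Plate = 1*1 = 1.
Iteration 3: components of {Bracket,Plate} -> Gear = 2*1 = 2.
Iteration 4: components of {Gear} -> Clip = 2*4 = 8.
Iteration 5: no further components; recursion stops.
Total rows emitted: 7.

7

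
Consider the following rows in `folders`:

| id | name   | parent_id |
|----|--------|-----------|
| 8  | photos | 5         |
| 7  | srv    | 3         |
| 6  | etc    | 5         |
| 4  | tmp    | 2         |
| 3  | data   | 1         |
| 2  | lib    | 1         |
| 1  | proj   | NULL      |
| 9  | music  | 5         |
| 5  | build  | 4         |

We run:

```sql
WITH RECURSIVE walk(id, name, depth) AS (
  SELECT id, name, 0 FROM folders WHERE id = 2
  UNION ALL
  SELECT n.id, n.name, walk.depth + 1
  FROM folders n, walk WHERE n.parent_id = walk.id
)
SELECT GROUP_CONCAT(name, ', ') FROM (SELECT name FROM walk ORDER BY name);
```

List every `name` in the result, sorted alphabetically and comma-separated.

Base: id=2 (lib) at depth 0.
Iteration 1: rows with parent_id in {2} -> tmp (id 4, depth 1).
Iteration 2: rows with parent_id in {4} -> build (id 5, depth 2).
Iteration 3: rows with parent_id in {5} -> etc (id 6, depth 3), photos (id 8, depth 3), music (id 9, depth 3).
Iteration 4: no rows with parent_id in {6,8,9}; recursion stops.

build, etc, lib, music, photos, tmp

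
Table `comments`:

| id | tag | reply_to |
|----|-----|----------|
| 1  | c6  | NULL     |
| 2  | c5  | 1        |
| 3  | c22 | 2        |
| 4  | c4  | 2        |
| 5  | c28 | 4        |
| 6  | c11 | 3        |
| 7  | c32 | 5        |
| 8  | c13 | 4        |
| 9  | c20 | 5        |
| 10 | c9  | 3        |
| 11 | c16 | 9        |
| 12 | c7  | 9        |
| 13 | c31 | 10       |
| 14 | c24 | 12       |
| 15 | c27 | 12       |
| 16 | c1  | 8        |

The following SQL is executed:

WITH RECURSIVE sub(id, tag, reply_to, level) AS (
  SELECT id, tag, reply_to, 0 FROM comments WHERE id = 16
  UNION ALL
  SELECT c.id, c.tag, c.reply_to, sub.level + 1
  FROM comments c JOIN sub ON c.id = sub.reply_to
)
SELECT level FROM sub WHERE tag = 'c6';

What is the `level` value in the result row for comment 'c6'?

4

Base: id=16 (c1), reply_to=8, level 0.
Iteration 1: join on id=8 -> c13 (id 8, reply_to=4, level 1).
Iteration 2: join on id=4 -> c4 (id 4, reply_to=2, level 2).
Iteration 3: join on id=2 -> c5 (id 2, reply_to=1, level 3).
Iteration 4: join on id=1 -> c6 (id 1, reply_to=NULL, level 4).
Iteration 5: reply_to is NULL; no match; recursion stops.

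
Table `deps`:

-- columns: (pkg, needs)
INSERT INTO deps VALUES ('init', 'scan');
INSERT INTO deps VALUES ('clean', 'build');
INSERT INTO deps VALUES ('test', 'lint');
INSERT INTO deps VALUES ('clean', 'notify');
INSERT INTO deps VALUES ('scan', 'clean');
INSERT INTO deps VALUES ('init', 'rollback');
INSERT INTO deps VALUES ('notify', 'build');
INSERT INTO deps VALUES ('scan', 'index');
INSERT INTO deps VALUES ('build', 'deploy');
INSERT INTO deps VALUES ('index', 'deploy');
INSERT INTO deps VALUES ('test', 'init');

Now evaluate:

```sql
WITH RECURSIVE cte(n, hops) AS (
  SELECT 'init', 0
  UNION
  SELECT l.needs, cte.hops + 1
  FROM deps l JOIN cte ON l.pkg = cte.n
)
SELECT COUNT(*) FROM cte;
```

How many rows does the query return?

11

Base: (init, hops=0).
Iteration 1: edges from {init} -> (rollback, hops=1), (scan, hops=1).
Iteration 2: edges from {rollback,scan} -> (clean, hops=2), (index, hops=2).
Iteration 3: edges from {clean,index} -> (build, hops=3), (deploy, hops=3), (notify, hops=3).
Iteration 4: edges from {build,deploy,notify} -> (build, hops=4), (deploy, hops=4).
Iteration 5: edges from {build,deploy} -> (deploy, hops=5).
Iteration 6: no outgoing edges from {deploy}; recursion stops.
Total rows emitted: 11.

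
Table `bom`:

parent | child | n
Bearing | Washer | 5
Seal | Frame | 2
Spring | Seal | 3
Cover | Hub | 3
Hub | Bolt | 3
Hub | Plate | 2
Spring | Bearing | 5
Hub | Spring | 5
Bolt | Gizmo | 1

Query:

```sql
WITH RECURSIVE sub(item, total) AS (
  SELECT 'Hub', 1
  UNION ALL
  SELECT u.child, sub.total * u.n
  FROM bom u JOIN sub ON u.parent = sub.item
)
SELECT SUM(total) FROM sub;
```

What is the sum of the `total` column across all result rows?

Base: (Hub, total=1).
Iteration 1: components of {Hub} -> Bolt = 1*3 = 3, Plate = 1*2 = 2, Spring = 1*5 = 5.
Iteration 2: components of {Bolt,Plate,Spring} -> Bearing = 5*5 = 25, Gizmo = 3*1 = 3, Seal = 5*3 = 15.
Iteration 3: components of {Bearing,Gizmo,Seal} -> Frame = 15*2 = 30, Washer = 25*5 = 125.
Iteration 4: no further components; recursion stops.
SUM(total) = 1 + 3 + 5 + 2 + 3 + 25 + 15 + 125 + 30 = 209.

209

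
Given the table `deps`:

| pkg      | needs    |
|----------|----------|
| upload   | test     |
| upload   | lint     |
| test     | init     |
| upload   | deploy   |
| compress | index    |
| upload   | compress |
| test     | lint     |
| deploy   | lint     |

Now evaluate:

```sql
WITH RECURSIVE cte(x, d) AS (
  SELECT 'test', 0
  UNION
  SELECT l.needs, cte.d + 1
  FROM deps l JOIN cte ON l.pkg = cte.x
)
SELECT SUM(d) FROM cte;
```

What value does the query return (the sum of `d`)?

Base: (test, d=0).
Iteration 1: edges from {test} -> (init, d=1), (lint, d=1).
Iteration 2: no outgoing edges from {init,lint}; recursion stops.
SUM(d) = 0 + 1 + 1 = 2.

2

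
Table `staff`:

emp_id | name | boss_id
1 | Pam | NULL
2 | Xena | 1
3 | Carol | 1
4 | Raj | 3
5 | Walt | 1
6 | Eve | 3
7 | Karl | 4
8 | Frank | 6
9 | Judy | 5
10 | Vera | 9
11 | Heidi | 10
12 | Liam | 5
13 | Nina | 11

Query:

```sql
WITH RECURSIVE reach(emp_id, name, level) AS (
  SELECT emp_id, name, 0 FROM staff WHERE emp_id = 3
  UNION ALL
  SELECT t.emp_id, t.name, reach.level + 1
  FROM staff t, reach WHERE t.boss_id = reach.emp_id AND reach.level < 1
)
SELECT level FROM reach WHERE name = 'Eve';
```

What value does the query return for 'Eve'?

Base: emp_id=3 (Carol) at level 0.
Iteration 1: rows with boss_id in {3} -> Raj (id 4, level 1), Eve (id 6, level 1).
Iteration 2: level < 1 fails for all current rows; recursion stops.

1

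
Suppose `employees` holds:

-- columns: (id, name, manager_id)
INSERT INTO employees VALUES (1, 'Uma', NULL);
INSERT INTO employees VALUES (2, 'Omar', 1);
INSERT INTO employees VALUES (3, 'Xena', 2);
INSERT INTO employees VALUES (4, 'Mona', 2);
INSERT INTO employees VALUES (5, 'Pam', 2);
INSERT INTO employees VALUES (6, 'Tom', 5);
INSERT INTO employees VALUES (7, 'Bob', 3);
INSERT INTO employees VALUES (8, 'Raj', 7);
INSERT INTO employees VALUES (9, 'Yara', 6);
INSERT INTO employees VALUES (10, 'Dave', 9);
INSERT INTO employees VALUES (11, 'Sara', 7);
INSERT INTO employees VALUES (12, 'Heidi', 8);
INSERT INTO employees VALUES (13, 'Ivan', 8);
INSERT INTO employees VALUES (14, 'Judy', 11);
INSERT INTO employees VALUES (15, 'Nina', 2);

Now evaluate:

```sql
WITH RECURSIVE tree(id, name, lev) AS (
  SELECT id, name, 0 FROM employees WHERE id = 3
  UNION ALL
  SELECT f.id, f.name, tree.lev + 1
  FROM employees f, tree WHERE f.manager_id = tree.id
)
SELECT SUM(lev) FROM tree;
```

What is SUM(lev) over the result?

14

Base: id=3 (Xena) at lev 0.
Iteration 1: rows with manager_id in {3} -> Bob (id 7, lev 1).
Iteration 2: rows with manager_id in {7} -> Raj (id 8, lev 2), Sara (id 11, lev 2).
Iteration 3: rows with manager_id in {8,11} -> Heidi (id 12, lev 3), Ivan (id 13, lev 3), Judy (id 14, lev 3).
Iteration 4: no rows with manager_id in {12,13,14}; recursion stops.
SUM(lev) = 0 + 1 + 2 + 2 + 3 + 3 + 3 = 14.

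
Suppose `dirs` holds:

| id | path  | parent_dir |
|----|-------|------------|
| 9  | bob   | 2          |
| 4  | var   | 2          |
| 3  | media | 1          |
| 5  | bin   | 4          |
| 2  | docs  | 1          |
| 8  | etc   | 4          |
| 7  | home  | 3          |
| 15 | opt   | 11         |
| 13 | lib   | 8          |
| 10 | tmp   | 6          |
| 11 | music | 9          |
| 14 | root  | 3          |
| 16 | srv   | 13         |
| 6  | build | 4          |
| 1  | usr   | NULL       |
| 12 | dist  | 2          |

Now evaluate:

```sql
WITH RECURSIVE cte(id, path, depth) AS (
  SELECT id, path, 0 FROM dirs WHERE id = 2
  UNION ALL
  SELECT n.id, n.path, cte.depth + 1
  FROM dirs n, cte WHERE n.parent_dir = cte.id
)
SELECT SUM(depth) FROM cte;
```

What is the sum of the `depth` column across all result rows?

Base: id=2 (docs) at depth 0.
Iteration 1: rows with parent_dir in {2} -> var (id 4, depth 1), bob (id 9, depth 1), dist (id 12, depth 1).
Iteration 2: rows with parent_dir in {4,9,12} -> bin (id 5, depth 2), build (id 6, depth 2), etc (id 8, depth 2), music (id 11, depth 2).
Iteration 3: rows with parent_dir in {5,6,8,11} -> tmp (id 10, depth 3), lib (id 13, depth 3), opt (id 15, depth 3).
Iteration 4: rows with parent_dir in {10,13,15} -> srv (id 16, depth 4).
Iteration 5: no rows with parent_dir in {16}; recursion stops.
SUM(depth) = 0 + 1 + 1 + 1 + 2 + 2 + 2 + 2 + 3 + 3 + 3 + 4 = 24.

24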